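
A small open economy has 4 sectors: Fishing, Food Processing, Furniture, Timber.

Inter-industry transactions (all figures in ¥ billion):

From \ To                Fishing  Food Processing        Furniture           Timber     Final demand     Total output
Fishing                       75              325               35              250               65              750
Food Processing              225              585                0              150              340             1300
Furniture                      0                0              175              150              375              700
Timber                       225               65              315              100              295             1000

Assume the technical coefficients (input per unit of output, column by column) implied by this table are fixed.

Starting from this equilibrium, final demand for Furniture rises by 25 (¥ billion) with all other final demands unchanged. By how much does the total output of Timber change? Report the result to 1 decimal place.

Technical coefficients a_ij = z_ij / X_j:
  a_11 = 75/750 = 0.10, a_21 = 225/750 = 0.30, a_31 = 0/750 = 0.00, a_41 = 225/750 = 0.30
  a_12 = 325/1300 = 0.25, a_22 = 585/1300 = 0.45, a_32 = 0/1300 = 0.00, a_42 = 65/1300 = 0.05
  a_13 = 35/700 = 0.05, a_23 = 0/700 = 0.00, a_33 = 175/700 = 0.25, a_43 = 315/700 = 0.45
  a_14 = 250/1000 = 0.25, a_24 = 150/1000 = 0.15, a_34 = 150/1000 = 0.15, a_44 = 100/1000 = 0.10
I − A =
  [   0.90    -0.25    -0.05    -0.25]
  [  -0.30     0.55     0.00    -0.15]
  [   0.00     0.00     0.75    -0.15]
  [  -0.30    -0.05    -0.45     0.90]
Compute the cofactors C_ij = (−1)^(i+j)·(3×3 minor ij) of I−A; the adjugate is their transpose:
adj(I−A) = Cᵀ =
  [ 0.328500   0.161625   0.103125   0.135375]
  [ 0.216000   0.488250   0.110250   0.159750]
  [ 0.027000   0.018000   0.315000   0.063000]
  [ 0.135000   0.090000   0.198000   0.315000]
det(I−A) = Σ_j (I−A)_1j·C_1j = (0.90)(0.328500) + (-0.25)(0.216000) + (-0.05)(0.027000) + (-0.25)(0.135000) = 0.20655
(I − A)⁻¹ = adj(I−A) / det(I−A) ≈
  [   1.5904     0.7825     0.4993     0.6554]
  [   1.0458     2.3638     0.5338     0.7734]
  [   0.1307     0.0871     1.5251     0.3050]
  [   0.6536     0.4357     0.9586     1.5251]
Δx = (I − A)⁻¹ Δd with Δd having +25 in the Furniture component and 0 elsewhere.
So Δx_4 = L_43 · (+25), where L_43 = adj(I−A)_43 / det(I−A) = 0.198000 / 0.20655.
Δx_4 = 0.198000 × (+25) / 0.20655 = 4.95 / 0.20655 ≈ 24.0.

Δx_4 = 24.0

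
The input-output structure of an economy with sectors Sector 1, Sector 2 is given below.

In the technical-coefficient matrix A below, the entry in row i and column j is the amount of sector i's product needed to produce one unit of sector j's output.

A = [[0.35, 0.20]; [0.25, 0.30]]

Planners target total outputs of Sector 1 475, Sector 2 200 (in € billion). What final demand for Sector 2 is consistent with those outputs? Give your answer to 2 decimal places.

d_2 = 21.25

I − A =
  [   0.65    -0.20]
  [  -0.25     0.70]
d = (I − A) x:
  d_1 = (+0.65)·475 + (-0.20)·200 = 268.75
  d_2 = (-0.25)·475 + (+0.70)·200 = 21.25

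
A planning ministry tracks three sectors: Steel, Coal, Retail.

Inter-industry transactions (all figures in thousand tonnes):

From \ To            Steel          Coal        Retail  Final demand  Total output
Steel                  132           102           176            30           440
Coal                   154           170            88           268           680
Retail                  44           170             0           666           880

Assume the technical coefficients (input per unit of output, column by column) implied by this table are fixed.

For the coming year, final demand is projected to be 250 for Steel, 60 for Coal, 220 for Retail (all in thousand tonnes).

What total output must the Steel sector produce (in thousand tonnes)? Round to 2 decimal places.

x_1 = 545.25

Technical coefficients a_ij = z_ij / X_j:
  a_11 = 132/440 = 0.30, a_21 = 154/440 = 0.35, a_31 = 44/440 = 0.10
  a_12 = 102/680 = 0.15, a_22 = 170/680 = 0.25, a_32 = 170/680 = 0.25
  a_13 = 176/880 = 0.20, a_23 = 88/880 = 0.10, a_33 = 0/880 = 0.00
I − A =
  [   0.70    -0.15    -0.20]
  [  -0.35     0.75    -0.10]
  [  -0.10    -0.25     1.00]
Cofactors of I−A, C_ij = (−1)^(i+j)·(minor ij) (rows/columns in the sector order above):
  C_11 = (0.75)(1.00) − (-0.10)(-0.25) = 0.7250
  C_12 = −[(-0.35)(1.00) − (-0.10)(-0.10)] = 0.3600
  C_13 = (-0.35)(-0.25) − (0.75)(-0.10) = 0.1625
  C_21 = −[(-0.15)(1.00) − (-0.20)(-0.25)] = 0.2000
  C_22 = (0.70)(1.00) − (-0.20)(-0.10) = 0.6800
  C_23 = −[(0.70)(-0.25) − (-0.15)(-0.10)] = 0.1900
  C_31 = (-0.15)(-0.10) − (-0.20)(0.75) = 0.1650
  C_32 = −[(0.70)(-0.10) − (-0.20)(-0.35)] = 0.1400
  C_33 = (0.70)(0.75) − (-0.15)(-0.35) = 0.4725
det(I−A) = Σ_j (I−A)_1j·C_1j = (0.70)(0.7250) + (-0.15)(0.3600) + (-0.20)(0.1625) = 0.4210
adj(I−A) = Cᵀ =
  [ 0.7250   0.2000   0.1650]
  [ 0.3600   0.6800   0.1400]
  [ 0.1625   0.1900   0.4725]
(I − A)⁻¹ = adj(I−A) / det(I−A) ≈
  [   1.7221     0.4751     0.3919]
  [   0.8551     1.6152     0.3325]
  [   0.3860     0.4513     1.1223]
x = (I − A)⁻¹ d = adj(I−A)·d / det(I−A), with det(I−A) = 0.4210:
  x_1 = (0.7250·250 + 0.2000·60 + 0.1650·220) / 0.4210 = 229.55 / 0.4210 ≈ 545.25
  x_2 = (0.3600·250 + 0.6800·60 + 0.1400·220) / 0.4210 = 161.60 / 0.4210 ≈ 383.85
  x_3 = (0.1625·250 + 0.1900·60 + 0.4725·220) / 0.4210 = 155.975 / 0.4210 ≈ 370.49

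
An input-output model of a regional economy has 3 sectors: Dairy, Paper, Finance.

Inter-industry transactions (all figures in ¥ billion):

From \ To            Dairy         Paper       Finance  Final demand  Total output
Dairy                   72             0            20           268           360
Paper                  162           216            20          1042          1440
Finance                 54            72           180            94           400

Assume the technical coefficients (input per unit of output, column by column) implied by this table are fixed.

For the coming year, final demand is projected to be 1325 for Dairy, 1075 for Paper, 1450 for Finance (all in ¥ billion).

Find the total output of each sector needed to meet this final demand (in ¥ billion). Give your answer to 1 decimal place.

x_D = 1866.8, x_P = 2451.1, x_F = 3368.3

Technical coefficients a_ij = z_ij / X_j:
  a_DD = 72/360 = 0.20, a_PD = 162/360 = 0.45, a_FD = 54/360 = 0.15
  a_DP = 0/1440 = 0.00, a_PP = 216/1440 = 0.15, a_FP = 72/1440 = 0.05
  a_DF = 20/400 = 0.05, a_PF = 20/400 = 0.05, a_FF = 180/400 = 0.45
I − A =
  [   0.80     0.00    -0.05]
  [  -0.45     0.85    -0.05]
  [  -0.15    -0.05     0.55]
Cofactors of I−A, C_ij = (−1)^(i+j)·(minor ij) (rows/columns in the sector order above):
  C_11 = (0.85)(0.55) − (-0.05)(-0.05) = 0.4650
  C_12 = −[(-0.45)(0.55) − (-0.05)(-0.15)] = 0.2550
  C_13 = (-0.45)(-0.05) − (0.85)(-0.15) = 0.1500
  C_21 = −[(0.00)(0.55) − (-0.05)(-0.05)] = 0.0025
  C_22 = (0.80)(0.55) − (-0.05)(-0.15) = 0.4325
  C_23 = −[(0.80)(-0.05) − (0.00)(-0.15)] = 0.0400
  C_31 = (0.00)(-0.05) − (-0.05)(0.85) = 0.0425
  C_32 = −[(0.80)(-0.05) − (-0.05)(-0.45)] = 0.0625
  C_33 = (0.80)(0.85) − (0.00)(-0.45) = 0.6800
det(I−A) = Σ_j (I−A)_1j·C_1j = (0.80)(0.4650) + (0.00)(0.2550) + (-0.05)(0.1500) = 0.3645
adj(I−A) = Cᵀ =
  [ 0.4650   0.0025   0.0425]
  [ 0.2550   0.4325   0.0625]
  [ 0.1500   0.0400   0.6800]
(I − A)⁻¹ = adj(I−A) / det(I−A) ≈
  [   1.2757     0.0069     0.1166]
  [   0.6996     1.1866     0.1715]
  [   0.4115     0.1097     1.8656]
x = (I − A)⁻¹ d = adj(I−A)·d / det(I−A), with det(I−A) = 0.3645:
  x_D = (0.4650·1325 + 0.0025·1075 + 0.0425·1450) / 0.3645 = 680.4375 / 0.3645 ≈ 1866.8
  x_P = (0.2550·1325 + 0.4325·1075 + 0.0625·1450) / 0.3645 = 893.4375 / 0.3645 ≈ 2451.1
  x_F = (0.1500·1325 + 0.0400·1075 + 0.6800·1450) / 0.3645 = 1227.75 / 0.3645 ≈ 3368.3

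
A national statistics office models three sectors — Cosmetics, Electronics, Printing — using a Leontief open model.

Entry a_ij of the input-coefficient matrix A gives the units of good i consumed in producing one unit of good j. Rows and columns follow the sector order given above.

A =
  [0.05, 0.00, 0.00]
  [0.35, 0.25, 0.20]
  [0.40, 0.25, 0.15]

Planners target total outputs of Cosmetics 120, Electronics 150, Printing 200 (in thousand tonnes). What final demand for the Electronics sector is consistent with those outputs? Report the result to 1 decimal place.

I − A =
  [   0.95     0.00     0.00]
  [  -0.35     0.75    -0.20]
  [  -0.40    -0.25     0.85]
d = (I − A) x:
  d_C = (+0.95)·120 + (+0.00)·150 + (+0.00)·200 = 114.0
  d_E = (-0.35)·120 + (+0.75)·150 + (-0.20)·200 = 30.5
  d_P = (-0.40)·120 + (-0.25)·150 + (+0.85)·200 = 84.5

d_E = 30.5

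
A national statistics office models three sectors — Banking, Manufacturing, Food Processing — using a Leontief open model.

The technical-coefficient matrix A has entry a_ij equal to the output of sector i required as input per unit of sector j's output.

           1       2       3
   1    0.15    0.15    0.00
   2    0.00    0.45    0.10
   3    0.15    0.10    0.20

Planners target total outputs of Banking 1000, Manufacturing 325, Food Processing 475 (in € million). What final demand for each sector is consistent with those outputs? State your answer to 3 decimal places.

I − A =
  [   0.85    -0.15     0.00]
  [   0.00     0.55    -0.10]
  [  -0.15    -0.10     0.80]
d = (I − A) x:
  d_1 = (+0.85)·1000 + (-0.15)·325 + (+0.00)·475 = 801.250
  d_2 = (+0.00)·1000 + (+0.55)·325 + (-0.10)·475 = 131.250
  d_3 = (-0.15)·1000 + (-0.10)·325 + (+0.80)·475 = 197.500

d_1 = 801.250, d_2 = 131.250, d_3 = 197.500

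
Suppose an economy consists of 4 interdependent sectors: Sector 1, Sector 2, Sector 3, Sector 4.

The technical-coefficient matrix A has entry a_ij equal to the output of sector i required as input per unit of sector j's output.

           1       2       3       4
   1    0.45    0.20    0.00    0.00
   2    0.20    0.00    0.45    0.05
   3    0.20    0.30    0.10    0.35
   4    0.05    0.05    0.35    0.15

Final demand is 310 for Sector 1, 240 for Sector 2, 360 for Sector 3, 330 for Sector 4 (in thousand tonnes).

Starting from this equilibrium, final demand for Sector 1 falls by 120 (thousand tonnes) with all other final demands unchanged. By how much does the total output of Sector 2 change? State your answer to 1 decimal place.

I − A =
  [   0.55    -0.20     0.00     0.00]
  [  -0.20     1.00    -0.45    -0.05]
  [  -0.20    -0.30     0.90    -0.35]
  [  -0.05    -0.05    -0.35     0.85]
Compute the cofactors C_ij = (−1)^(i+j)·(3×3 minor ij) of I−A; the adjugate is their transpose:
adj(I−A) = Cᵀ =
  [ 0.512375   0.128500   0.080000   0.040500]
  [ 0.218625   0.353375   0.220000   0.111375]
  [ 0.242250   0.187375   0.431625   0.188750]
  [ 0.142750   0.105500   0.195375   0.366750]
det(I−A) = Σ_j (I−A)_1j·C_1j = (0.55)(0.512375) + (-0.20)(0.218625) + (0.00)(0.242250) + (0.00)(0.142750) = 0.23808125
(I − A)⁻¹ = adj(I−A) / det(I−A) ≈
  [   2.1521     0.5397     0.3360     0.1701]
  [   0.9183     1.4843     0.9241     0.4678]
  [   1.0175     0.7870     1.8129     0.7928]
  [   0.5996     0.4431     0.8206     1.5404]
Δx = (I − A)⁻¹ Δd with Δd having -120 in the Sector 1 component and 0 elsewhere.
So Δx_2 = L_21 · (-120), where L_21 = adj(I−A)_21 / det(I−A) = 0.218625 / 0.23808125.
Δx_2 = 0.218625 × (-120) / 0.23808125 = -26.235 / 0.23808125 ≈ -110.2.

Δx_2 = -110.2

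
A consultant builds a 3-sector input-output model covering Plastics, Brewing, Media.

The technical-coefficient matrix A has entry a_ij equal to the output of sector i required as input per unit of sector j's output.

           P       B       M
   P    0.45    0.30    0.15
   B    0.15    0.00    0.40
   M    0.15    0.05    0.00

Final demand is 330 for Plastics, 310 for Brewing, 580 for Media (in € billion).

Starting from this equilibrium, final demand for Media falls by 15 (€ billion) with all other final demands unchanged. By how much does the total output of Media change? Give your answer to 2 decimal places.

Δx_M = -16.74

I − A =
  [   0.55    -0.30    -0.15]
  [  -0.15     1.00    -0.40]
  [  -0.15    -0.05     1.00]
Cofactors of I−A, C_ij = (−1)^(i+j)·(minor ij) (rows/columns in the sector order above):
  C_11 = (1.00)(1.00) − (-0.40)(-0.05) = 0.9800
  C_12 = −[(-0.15)(1.00) − (-0.40)(-0.15)] = 0.2100
  C_13 = (-0.15)(-0.05) − (1.00)(-0.15) = 0.1575
  C_21 = −[(-0.30)(1.00) − (-0.15)(-0.05)] = 0.3075
  C_22 = (0.55)(1.00) − (-0.15)(-0.15) = 0.5275
  C_23 = −[(0.55)(-0.05) − (-0.30)(-0.15)] = 0.0725
  C_31 = (-0.30)(-0.40) − (-0.15)(1.00) = 0.2700
  C_32 = −[(0.55)(-0.40) − (-0.15)(-0.15)] = 0.2425
  C_33 = (0.55)(1.00) − (-0.30)(-0.15) = 0.5050
det(I−A) = Σ_j (I−A)_1j·C_1j = (0.55)(0.9800) + (-0.30)(0.2100) + (-0.15)(0.1575) = 0.452375
adj(I−A) = Cᵀ =
  [ 0.9800   0.3075   0.2700]
  [ 0.2100   0.5275   0.2425]
  [ 0.1575   0.0725   0.5050]
(I − A)⁻¹ = adj(I−A) / det(I−A) ≈
  [   2.1663     0.6797     0.5968]
  [   0.4642     1.1661     0.5361]
  [   0.3482     0.1603     1.1163]
Δx = (I − A)⁻¹ Δd with Δd having -15 in the Media component and 0 elsewhere.
So Δx_M = L_MM · (-15), where L_MM = adj(I−A)_MM / det(I−A) = 0.5050 / 0.452375.
Δx_M = 0.5050 × (-15) / 0.452375 = -7.575 / 0.452375 ≈ -16.74.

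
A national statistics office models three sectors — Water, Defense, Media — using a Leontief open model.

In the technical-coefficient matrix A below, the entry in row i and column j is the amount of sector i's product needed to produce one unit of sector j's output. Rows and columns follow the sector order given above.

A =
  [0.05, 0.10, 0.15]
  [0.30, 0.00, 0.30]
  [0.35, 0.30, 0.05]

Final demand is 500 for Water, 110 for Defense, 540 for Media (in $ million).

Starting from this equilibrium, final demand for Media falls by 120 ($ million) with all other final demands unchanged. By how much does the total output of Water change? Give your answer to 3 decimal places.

Δx_W = -30.337

I − A =
  [   0.95    -0.10    -0.15]
  [  -0.30     1.00    -0.30]
  [  -0.35    -0.30     0.95]
Cofactors of I−A, C_ij = (−1)^(i+j)·(minor ij) (rows/columns in the sector order above):
  C_11 = (1.00)(0.95) − (-0.30)(-0.30) = 0.8600
  C_12 = −[(-0.30)(0.95) − (-0.30)(-0.35)] = 0.3900
  C_13 = (-0.30)(-0.30) − (1.00)(-0.35) = 0.4400
  C_21 = −[(-0.10)(0.95) − (-0.15)(-0.30)] = 0.1400
  C_22 = (0.95)(0.95) − (-0.15)(-0.35) = 0.8500
  C_23 = −[(0.95)(-0.30) − (-0.10)(-0.35)] = 0.3200
  C_31 = (-0.10)(-0.30) − (-0.15)(1.00) = 0.1800
  C_32 = −[(0.95)(-0.30) − (-0.15)(-0.30)] = 0.3300
  C_33 = (0.95)(1.00) − (-0.10)(-0.30) = 0.9200
det(I−A) = Σ_j (I−A)_1j·C_1j = (0.95)(0.8600) + (-0.10)(0.3900) + (-0.15)(0.4400) = 0.7120
adj(I−A) = Cᵀ =
  [ 0.8600   0.1400   0.1800]
  [ 0.3900   0.8500   0.3300]
  [ 0.4400   0.3200   0.9200]
(I − A)⁻¹ = adj(I−A) / det(I−A) ≈
  [   1.2079     0.1966     0.2528]
  [   0.5478     1.1938     0.4635]
  [   0.6180     0.4494     1.2921]
Δx = (I − A)⁻¹ Δd with Δd having -120 in the Media component and 0 elsewhere.
So Δx_W = L_WM · (-120), where L_WM = adj(I−A)_WM / det(I−A) = 0.1800 / 0.7120.
Δx_W = 0.1800 × (-120) / 0.7120 = -21.60 / 0.7120 ≈ -30.337.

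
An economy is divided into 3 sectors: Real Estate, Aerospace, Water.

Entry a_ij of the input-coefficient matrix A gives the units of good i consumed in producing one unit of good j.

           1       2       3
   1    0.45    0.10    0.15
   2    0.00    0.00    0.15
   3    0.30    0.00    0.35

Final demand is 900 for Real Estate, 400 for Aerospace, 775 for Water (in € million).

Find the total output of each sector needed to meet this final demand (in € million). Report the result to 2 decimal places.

I − A =
  [   0.55    -0.10    -0.15]
  [   0.00     1.00    -0.15]
  [  -0.30     0.00     0.65]
Cofactors of I−A, C_ij = (−1)^(i+j)·(minor ij) (rows/columns in the sector order above):
  C_11 = (1.00)(0.65) − (-0.15)(0.00) = 0.6500
  C_12 = −[(0.00)(0.65) − (-0.15)(-0.30)] = 0.0450
  C_13 = (0.00)(0.00) − (1.00)(-0.30) = 0.3000
  C_21 = −[(-0.10)(0.65) − (-0.15)(0.00)] = 0.0650
  C_22 = (0.55)(0.65) − (-0.15)(-0.30) = 0.3125
  C_23 = −[(0.55)(0.00) − (-0.10)(-0.30)] = 0.0300
  C_31 = (-0.10)(-0.15) − (-0.15)(1.00) = 0.1650
  C_32 = −[(0.55)(-0.15) − (-0.15)(0.00)] = 0.0825
  C_33 = (0.55)(1.00) − (-0.10)(0.00) = 0.5500
det(I−A) = Σ_j (I−A)_1j·C_1j = (0.55)(0.6500) + (-0.10)(0.0450) + (-0.15)(0.3000) = 0.3080
adj(I−A) = Cᵀ =
  [ 0.6500   0.0650   0.1650]
  [ 0.0450   0.3125   0.0825]
  [ 0.3000   0.0300   0.5500]
(I − A)⁻¹ = adj(I−A) / det(I−A) ≈
  [   2.1104     0.2110     0.5357]
  [   0.1461     1.0146     0.2679]
  [   0.9740     0.0974     1.7857]
x = (I − A)⁻¹ d = adj(I−A)·d / det(I−A), with det(I−A) = 0.3080:
  x_1 = (0.6500·900 + 0.0650·400 + 0.1650·775) / 0.3080 = 738.875 / 0.3080 ≈ 2398.94
  x_2 = (0.0450·900 + 0.3125·400 + 0.0825·775) / 0.3080 = 229.4375 / 0.3080 ≈ 744.93
  x_3 = (0.3000·900 + 0.0300·400 + 0.5500·775) / 0.3080 = 708.25 / 0.3080 ≈ 2299.51

x_1 = 2398.94, x_2 = 744.93, x_3 = 2299.51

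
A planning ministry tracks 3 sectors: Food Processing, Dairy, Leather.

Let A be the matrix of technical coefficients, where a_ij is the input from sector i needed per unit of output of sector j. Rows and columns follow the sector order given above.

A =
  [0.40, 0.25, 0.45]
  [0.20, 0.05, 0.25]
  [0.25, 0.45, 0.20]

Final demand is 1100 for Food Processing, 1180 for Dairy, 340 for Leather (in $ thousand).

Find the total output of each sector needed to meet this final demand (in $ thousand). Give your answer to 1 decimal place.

x_1 = 7298.1, x_2 = 4097.0, x_3 = 5010.2

I − A =
  [   0.60    -0.25    -0.45]
  [  -0.20     0.95    -0.25]
  [  -0.25    -0.45     0.80]
Cofactors of I−A, C_ij = (−1)^(i+j)·(minor ij) (rows/columns in the sector order above):
  C_11 = (0.95)(0.80) − (-0.25)(-0.45) = 0.6475
  C_12 = −[(-0.20)(0.80) − (-0.25)(-0.25)] = 0.2225
  C_13 = (-0.20)(-0.45) − (0.95)(-0.25) = 0.3275
  C_21 = −[(-0.25)(0.80) − (-0.45)(-0.45)] = 0.4025
  C_22 = (0.60)(0.80) − (-0.45)(-0.25) = 0.3675
  C_23 = −[(0.60)(-0.45) − (-0.25)(-0.25)] = 0.3325
  C_31 = (-0.25)(-0.25) − (-0.45)(0.95) = 0.4900
  C_32 = −[(0.60)(-0.25) − (-0.45)(-0.20)] = 0.2400
  C_33 = (0.60)(0.95) − (-0.25)(-0.20) = 0.5200
det(I−A) = Σ_j (I−A)_1j·C_1j = (0.60)(0.6475) + (-0.25)(0.2225) + (-0.45)(0.3275) = 0.1855
adj(I−A) = Cᵀ =
  [ 0.6475   0.4025   0.4900]
  [ 0.2225   0.3675   0.2400]
  [ 0.3275   0.3325   0.5200]
(I − A)⁻¹ = adj(I−A) / det(I−A) ≈
  [   3.4906     2.1698     2.6415]
  [   1.1995     1.9811     1.2938]
  [   1.7655     1.7925     2.8032]
x = (I − A)⁻¹ d = adj(I−A)·d / det(I−A), with det(I−A) = 0.1855:
  x_1 = (0.6475·1100 + 0.4025·1180 + 0.4900·340) / 0.1855 = 1353.80 / 0.1855 ≈ 7298.1
  x_2 = (0.2225·1100 + 0.3675·1180 + 0.2400·340) / 0.1855 = 760.00 / 0.1855 ≈ 4097.0
  x_3 = (0.3275·1100 + 0.3325·1180 + 0.5200·340) / 0.1855 = 929.40 / 0.1855 ≈ 5010.2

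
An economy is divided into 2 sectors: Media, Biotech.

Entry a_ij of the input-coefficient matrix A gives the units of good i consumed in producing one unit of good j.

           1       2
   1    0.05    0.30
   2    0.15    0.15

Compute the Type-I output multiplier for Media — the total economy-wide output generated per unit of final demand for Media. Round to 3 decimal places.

I − A =
  [   0.95    -0.30]
  [  -0.15     0.85]
det(I−A) = (0.95)(0.85) − (-0.30)(-0.15) = 0.7625
adj(I−A) = [[0.85, 0.30], [0.15, 0.95]]
(I − A)⁻¹ = adj(I−A) / det(I−A) ≈
  [   1.1148     0.3934]
  [   0.1967     1.2459]
The output multiplier for sector j is the column-j sum of the Leontief inverse (I − A)⁻¹ = adj(I−A) / det(I−A).
Column 1 of adj(I−A): (0.85, 0.15); det(I−A) = 0.7625.
m_1 = (0.85 + 0.15) / 0.7625 = 1.00 / 0.7625 ≈ 1.311.

m_1 = 1.311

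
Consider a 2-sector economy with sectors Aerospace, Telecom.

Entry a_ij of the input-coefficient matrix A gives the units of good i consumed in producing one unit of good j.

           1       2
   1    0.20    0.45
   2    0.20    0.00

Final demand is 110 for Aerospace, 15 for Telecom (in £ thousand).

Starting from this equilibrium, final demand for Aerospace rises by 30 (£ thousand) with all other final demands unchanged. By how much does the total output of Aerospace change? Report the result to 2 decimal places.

I − A =
  [   0.80    -0.45]
  [  -0.20     1.00]
det(I−A) = (0.80)(1.00) − (-0.45)(-0.20) = 0.7100
adj(I−A) = [[1.00, 0.45], [0.20, 0.80]]
(I − A)⁻¹ = adj(I−A) / det(I−A) ≈
  [   1.4085     0.6338]
  [   0.2817     1.1268]
Δx = (I − A)⁻¹ Δd with Δd having +30 in the Aerospace component and 0 elsewhere.
So Δx_1 = L_11 · (+30), where L_11 = adj(I−A)_11 / det(I−A) = 1.00 / 0.7100.
Δx_1 = 1.00 × (+30) / 0.7100 = 30.00 / 0.7100 ≈ 42.25.

Δx_1 = 42.25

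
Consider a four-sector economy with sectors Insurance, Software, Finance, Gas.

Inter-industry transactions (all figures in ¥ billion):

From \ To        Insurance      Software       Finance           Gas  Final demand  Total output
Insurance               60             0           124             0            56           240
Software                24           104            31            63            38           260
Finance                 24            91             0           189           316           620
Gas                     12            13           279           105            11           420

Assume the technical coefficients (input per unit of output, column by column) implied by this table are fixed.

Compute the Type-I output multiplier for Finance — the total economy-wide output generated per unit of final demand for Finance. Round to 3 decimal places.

Technical coefficients a_ij = z_ij / X_j:
  a_11 = 60/240 = 0.25, a_21 = 24/240 = 0.10, a_31 = 24/240 = 0.10, a_41 = 12/240 = 0.05
  a_12 = 0/260 = 0.00, a_22 = 104/260 = 0.40, a_32 = 91/260 = 0.35, a_42 = 13/260 = 0.05
  a_13 = 124/620 = 0.20, a_23 = 31/620 = 0.05, a_33 = 0/620 = 0.00, a_43 = 279/620 = 0.45
  a_14 = 0/420 = 0.00, a_24 = 63/420 = 0.15, a_34 = 189/420 = 0.45, a_44 = 105/420 = 0.25
I − A =
  [   0.75     0.00    -0.20     0.00]
  [  -0.10     0.60    -0.05    -0.15]
  [  -0.10    -0.35     1.00    -0.45]
  [  -0.05    -0.05    -0.45     0.75]
Compute the cofactors C_ij = (−1)^(i+j)·(3×3 minor ij) of I−A; the adjugate is their transpose:
adj(I−A) = Cᵀ =
  [ 0.283125   0.057000   0.088500   0.064500]
  [ 0.073875   0.391125   0.095250   0.135375]
  [ 0.088875   0.213750   0.331875   0.241875]
  [ 0.077125   0.158125   0.211375   0.417875]
det(I−A) = Σ_j (I−A)_1j·C_1j = (0.75)(0.283125) + (0.00)(0.073875) + (-0.20)(0.088875) + (0.00)(0.077125) = 0.19456875
(I − A)⁻¹ = adj(I−A) / det(I−A) ≈
  [   1.4551     0.2930     0.4549     0.3315]
  [   0.3797     2.0102     0.4895     0.6958]
  [   0.4568     1.0986     1.7057     1.2431]
  [   0.3964     0.8127     1.0864     2.1477]
The output multiplier for sector j is the column-j sum of the Leontief inverse (I − A)⁻¹ = adj(I−A) / det(I−A).
Column 3 of adj(I−A): (0.088500, 0.095250, 0.331875, 0.211375); det(I−A) = 0.19456875.
m_3 = (0.088500 + 0.095250 + 0.331875 + 0.211375) / 0.19456875 = 0.727 / 0.19456875 ≈ 3.736.

m_3 = 3.736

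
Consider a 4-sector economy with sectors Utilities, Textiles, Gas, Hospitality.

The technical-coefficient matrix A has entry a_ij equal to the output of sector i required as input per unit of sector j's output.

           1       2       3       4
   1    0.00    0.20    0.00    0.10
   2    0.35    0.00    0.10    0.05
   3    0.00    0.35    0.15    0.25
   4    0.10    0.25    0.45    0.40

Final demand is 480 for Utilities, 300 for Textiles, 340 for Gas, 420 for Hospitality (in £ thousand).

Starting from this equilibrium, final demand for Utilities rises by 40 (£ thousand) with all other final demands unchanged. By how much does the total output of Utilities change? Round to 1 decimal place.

I − A =
  [   1.00    -0.20     0.00    -0.10]
  [  -0.35     1.00    -0.10    -0.05]
  [   0.00    -0.35     0.85    -0.25]
  [  -0.10    -0.25    -0.45     0.60]
Compute the cofactors C_ij = (−1)^(i+j)·(3×3 minor ij) of I−A; the adjugate is their transpose:
adj(I−A) = Cᵀ =
  [ 0.351750   0.116500   0.064000   0.095000]
  [ 0.145875   0.389000   0.097250   0.097250]
  [ 0.122125   0.274000   0.525750   0.262250]
  [ 0.211000   0.387000   0.445500   0.755500]
det(I−A) = Σ_j (I−A)_1j·C_1j = (1.00)(0.351750) + (-0.20)(0.145875) + (0.00)(0.122125) + (-0.10)(0.211000) = 0.301475
(I − A)⁻¹ = adj(I−A) / det(I−A) ≈
  [   1.1668     0.3864     0.2123     0.3151]
  [   0.4839     1.2903     0.3226     0.3226]
  [   0.4051     0.9089     1.7439     0.8699]
  [   0.6999     1.2837     1.4777     2.5060]
Δx = (I − A)⁻¹ Δd with Δd having +40 in the Utilities component and 0 elsewhere.
So Δx_1 = L_11 · (+40), where L_11 = adj(I−A)_11 / det(I−A) = 0.351750 / 0.301475.
Δx_1 = 0.351750 × (+40) / 0.301475 = 14.07 / 0.301475 ≈ 46.7.

Δx_1 = 46.7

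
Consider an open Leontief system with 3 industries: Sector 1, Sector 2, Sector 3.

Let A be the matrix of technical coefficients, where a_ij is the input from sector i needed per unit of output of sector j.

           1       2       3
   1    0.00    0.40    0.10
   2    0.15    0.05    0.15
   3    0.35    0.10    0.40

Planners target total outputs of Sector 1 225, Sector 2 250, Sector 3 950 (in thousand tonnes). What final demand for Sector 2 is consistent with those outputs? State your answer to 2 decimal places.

I − A =
  [   1.00    -0.40    -0.10]
  [  -0.15     0.95    -0.15]
  [  -0.35    -0.10     0.60]
d = (I − A) x:
  d_1 = (+1.00)·225 + (-0.40)·250 + (-0.10)·950 = 30.00
  d_2 = (-0.15)·225 + (+0.95)·250 + (-0.15)·950 = 61.25
  d_3 = (-0.35)·225 + (-0.10)·250 + (+0.60)·950 = 466.25

d_2 = 61.25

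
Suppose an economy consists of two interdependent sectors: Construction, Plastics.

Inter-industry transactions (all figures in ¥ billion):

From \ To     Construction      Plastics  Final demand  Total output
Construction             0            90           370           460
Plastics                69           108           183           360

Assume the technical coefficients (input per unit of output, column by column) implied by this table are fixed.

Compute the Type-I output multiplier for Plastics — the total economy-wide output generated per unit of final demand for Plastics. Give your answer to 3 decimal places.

Technical coefficients a_ij = z_ij / X_j:
  a_11 = 0/460 = 0.00, a_21 = 69/460 = 0.15
  a_12 = 90/360 = 0.25, a_22 = 108/360 = 0.30
I − A =
  [   1.00    -0.25]
  [  -0.15     0.70]
det(I−A) = (1.00)(0.70) − (-0.25)(-0.15) = 0.6625
adj(I−A) = [[0.70, 0.25], [0.15, 1.00]]
(I − A)⁻¹ = adj(I−A) / det(I−A) ≈
  [   1.0566     0.3774]
  [   0.2264     1.5094]
The output multiplier for sector j is the column-j sum of the Leontief inverse (I − A)⁻¹ = adj(I−A) / det(I−A).
Column 2 of adj(I−A): (0.25, 1.00); det(I−A) = 0.6625.
m_2 = (0.25 + 1.00) / 0.6625 = 1.25 / 0.6625 ≈ 1.887.

m_2 = 1.887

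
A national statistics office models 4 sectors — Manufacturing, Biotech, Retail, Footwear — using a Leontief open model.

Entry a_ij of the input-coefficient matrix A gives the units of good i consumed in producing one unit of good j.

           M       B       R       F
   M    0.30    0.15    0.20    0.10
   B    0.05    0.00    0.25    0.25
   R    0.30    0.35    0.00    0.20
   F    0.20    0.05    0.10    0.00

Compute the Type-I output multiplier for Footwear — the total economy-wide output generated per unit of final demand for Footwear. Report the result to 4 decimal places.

m_F = 2.4896

I − A =
  [   0.70    -0.15    -0.20    -0.10]
  [  -0.05     1.00    -0.25    -0.25]
  [  -0.30    -0.35     1.00    -0.20]
  [  -0.20    -0.05    -0.10     1.00]
Compute the cofactors C_ij = (−1)^(i+j)·(3×3 minor ij) of I−A; the adjugate is their transpose:
adj(I−A) = Cᵀ =
  [ 0.86875   0.22750   0.25000   0.19375]
  [ 0.19150   0.59500   0.20800   0.20950]
  [ 0.37175   0.29750   0.65600   0.24275]
  [ 0.22050   0.10500   0.12600   0.55650]
det(I−A) = Σ_j (I−A)_1j·C_1j = (0.70)(0.86875) + (-0.15)(0.19150) + (-0.20)(0.37175) + (-0.10)(0.22050) = 0.4830
(I − A)⁻¹ = adj(I−A) / det(I−A) ≈
  [   1.79865     0.47101     0.51760     0.40114]
  [   0.39648     1.23188     0.43064     0.43375]
  [   0.76967     0.61594     1.35818     0.50259]
  [   0.45652     0.21739     0.26087     1.15217]
The output multiplier for sector j is the column-j sum of the Leontief inverse (I − A)⁻¹ = adj(I−A) / det(I−A).
Column F of adj(I−A): (0.19375, 0.20950, 0.24275, 0.55650); det(I−A) = 0.4830.
m_F = (0.19375 + 0.20950 + 0.24275 + 0.55650) / 0.4830 = 1.2025 / 0.4830 ≈ 2.4896.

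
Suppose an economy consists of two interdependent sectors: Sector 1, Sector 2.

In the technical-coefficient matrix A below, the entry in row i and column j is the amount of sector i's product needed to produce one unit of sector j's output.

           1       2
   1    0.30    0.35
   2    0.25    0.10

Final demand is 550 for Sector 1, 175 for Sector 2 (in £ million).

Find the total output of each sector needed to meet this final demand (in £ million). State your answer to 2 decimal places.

I − A =
  [   0.70    -0.35]
  [  -0.25     0.90]
det(I−A) = (0.70)(0.90) − (-0.35)(-0.25) = 0.5425
adj(I−A) = [[0.90, 0.35], [0.25, 0.70]]
(I − A)⁻¹ = adj(I−A) / det(I−A) ≈
  [   1.6590     0.6452]
  [   0.4608     1.2903]
x = (I − A)⁻¹ d = adj(I−A)·d / det(I−A), with det(I−A) = 0.5425:
  x_1 = (0.90·550 + 0.35·175) / 0.5425 = 556.25 / 0.5425 ≈ 1025.35
  x_2 = (0.25·550 + 0.70·175) / 0.5425 = 260.00 / 0.5425 ≈ 479.26

x_1 = 1025.35, x_2 = 479.26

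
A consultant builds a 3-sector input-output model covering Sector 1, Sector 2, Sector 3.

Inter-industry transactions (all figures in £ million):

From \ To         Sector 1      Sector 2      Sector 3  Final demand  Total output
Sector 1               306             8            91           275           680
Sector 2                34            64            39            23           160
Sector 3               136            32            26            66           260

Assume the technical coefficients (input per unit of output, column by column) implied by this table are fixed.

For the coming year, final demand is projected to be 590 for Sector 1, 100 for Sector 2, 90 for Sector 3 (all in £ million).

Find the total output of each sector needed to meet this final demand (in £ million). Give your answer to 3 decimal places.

Technical coefficients a_ij = z_ij / X_j:
  a_11 = 306/680 = 0.45, a_21 = 34/680 = 0.05, a_31 = 136/680 = 0.20
  a_12 = 8/160 = 0.05, a_22 = 64/160 = 0.40, a_32 = 32/160 = 0.20
  a_13 = 91/260 = 0.35, a_23 = 39/260 = 0.15, a_33 = 26/260 = 0.10
I − A =
  [   0.55    -0.05    -0.35]
  [  -0.05     0.60    -0.15]
  [  -0.20    -0.20     0.90]
Cofactors of I−A, C_ij = (−1)^(i+j)·(minor ij) (rows/columns in the sector order above):
  C_11 = (0.60)(0.90) − (-0.15)(-0.20) = 0.5100
  C_12 = −[(-0.05)(0.90) − (-0.15)(-0.20)] = 0.0750
  C_13 = (-0.05)(-0.20) − (0.60)(-0.20) = 0.1300
  C_21 = −[(-0.05)(0.90) − (-0.35)(-0.20)] = 0.1150
  C_22 = (0.55)(0.90) − (-0.35)(-0.20) = 0.4250
  C_23 = −[(0.55)(-0.20) − (-0.05)(-0.20)] = 0.1200
  C_31 = (-0.05)(-0.15) − (-0.35)(0.60) = 0.2175
  C_32 = −[(0.55)(-0.15) − (-0.35)(-0.05)] = 0.1000
  C_33 = (0.55)(0.60) − (-0.05)(-0.05) = 0.3275
det(I−A) = Σ_j (I−A)_1j·C_1j = (0.55)(0.5100) + (-0.05)(0.0750) + (-0.35)(0.1300) = 0.23125
adj(I−A) = Cᵀ =
  [ 0.5100   0.1150   0.2175]
  [ 0.0750   0.4250   0.1000]
  [ 0.1300   0.1200   0.3275]
(I − A)⁻¹ = adj(I−A) / det(I−A) ≈
  [   2.2054     0.4973     0.9405]
  [   0.3243     1.8378     0.4324]
  [   0.5622     0.5189     1.4162]
x = (I − A)⁻¹ d = adj(I−A)·d / det(I−A), with det(I−A) = 0.23125:
  x_1 = (0.5100·590 + 0.1150·100 + 0.2175·90) / 0.23125 = 331.975 / 0.23125 ≈ 1435.568
  x_2 = (0.0750·590 + 0.4250·100 + 0.1000·90) / 0.23125 = 95.75 / 0.23125 ≈ 414.054
  x_3 = (0.1300·590 + 0.1200·100 + 0.3275·90) / 0.23125 = 118.175 / 0.23125 ≈ 511.027

x_1 = 1435.568, x_2 = 414.054, x_3 = 511.027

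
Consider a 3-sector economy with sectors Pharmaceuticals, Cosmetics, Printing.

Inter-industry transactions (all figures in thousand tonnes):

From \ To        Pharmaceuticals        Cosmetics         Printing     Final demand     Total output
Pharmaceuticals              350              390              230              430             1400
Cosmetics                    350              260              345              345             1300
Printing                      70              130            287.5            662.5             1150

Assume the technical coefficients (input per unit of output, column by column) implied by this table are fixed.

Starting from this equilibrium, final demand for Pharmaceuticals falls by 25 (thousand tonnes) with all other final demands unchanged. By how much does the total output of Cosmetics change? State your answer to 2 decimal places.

Technical coefficients a_ij = z_ij / X_j:
  a_11 = 350/1400 = 0.25, a_21 = 350/1400 = 0.25, a_31 = 70/1400 = 0.05
  a_12 = 390/1300 = 0.30, a_22 = 260/1300 = 0.20, a_32 = 130/1300 = 0.10
  a_13 = 230/1150 = 0.20, a_23 = 345/1150 = 0.30, a_33 = 287.5/1150 = 0.25
I − A =
  [   0.75    -0.30    -0.20]
  [  -0.25     0.80    -0.30]
  [  -0.05    -0.10     0.75]
Cofactors of I−A, C_ij = (−1)^(i+j)·(minor ij) (rows/columns in the sector order above):
  C_11 = (0.80)(0.75) − (-0.30)(-0.10) = 0.5700
  C_12 = −[(-0.25)(0.75) − (-0.30)(-0.05)] = 0.2025
  C_13 = (-0.25)(-0.10) − (0.80)(-0.05) = 0.0650
  C_21 = −[(-0.30)(0.75) − (-0.20)(-0.10)] = 0.2450
  C_22 = (0.75)(0.75) − (-0.20)(-0.05) = 0.5525
  C_23 = −[(0.75)(-0.10) − (-0.30)(-0.05)] = 0.0900
  C_31 = (-0.30)(-0.30) − (-0.20)(0.80) = 0.2500
  C_32 = −[(0.75)(-0.30) − (-0.20)(-0.25)] = 0.2750
  C_33 = (0.75)(0.80) − (-0.30)(-0.25) = 0.5250
det(I−A) = Σ_j (I−A)_1j·C_1j = (0.75)(0.5700) + (-0.30)(0.2025) + (-0.20)(0.0650) = 0.35375
adj(I−A) = Cᵀ =
  [ 0.5700   0.2450   0.2500]
  [ 0.2025   0.5525   0.2750]
  [ 0.0650   0.0900   0.5250]
(I − A)⁻¹ = adj(I−A) / det(I−A) ≈
  [   1.6113     0.6926     0.7067]
  [   0.5724     1.5618     0.7774]
  [   0.1837     0.2544     1.4841]
Δx = (I − A)⁻¹ Δd with Δd having -25 in the Pharmaceuticals component and 0 elsewhere.
So Δx_2 = L_21 · (-25), where L_21 = adj(I−A)_21 / det(I−A) = 0.2025 / 0.35375.
Δx_2 = 0.2025 × (-25) / 0.35375 = -5.0625 / 0.35375 ≈ -14.31.

Δx_2 = -14.31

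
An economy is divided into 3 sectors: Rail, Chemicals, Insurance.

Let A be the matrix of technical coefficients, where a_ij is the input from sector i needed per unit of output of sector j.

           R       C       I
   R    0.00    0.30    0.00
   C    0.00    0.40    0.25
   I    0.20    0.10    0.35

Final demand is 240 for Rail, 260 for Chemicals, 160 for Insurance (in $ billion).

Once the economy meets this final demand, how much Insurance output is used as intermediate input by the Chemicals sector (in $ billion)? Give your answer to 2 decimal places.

I − A =
  [   1.00    -0.30     0.00]
  [   0.00     0.60    -0.25]
  [  -0.20    -0.10     0.65]
Cofactors of I−A, C_ij = (−1)^(i+j)·(minor ij) (rows/columns in the sector order above):
  C_11 = (0.60)(0.65) − (-0.25)(-0.10) = 0.3650
  C_12 = −[(0.00)(0.65) − (-0.25)(-0.20)] = 0.0500
  C_13 = (0.00)(-0.10) − (0.60)(-0.20) = 0.1200
  C_21 = −[(-0.30)(0.65) − (0.00)(-0.10)] = 0.1950
  C_22 = (1.00)(0.65) − (0.00)(-0.20) = 0.6500
  C_23 = −[(1.00)(-0.10) − (-0.30)(-0.20)] = 0.1600
  C_31 = (-0.30)(-0.25) − (0.00)(0.60) = 0.0750
  C_32 = −[(1.00)(-0.25) − (0.00)(0.00)] = 0.2500
  C_33 = (1.00)(0.60) − (-0.30)(0.00) = 0.6000
det(I−A) = Σ_j (I−A)_1j·C_1j = (1.00)(0.3650) + (-0.30)(0.0500) + (0.00)(0.1200) = 0.3500
adj(I−A) = Cᵀ =
  [ 0.3650   0.1950   0.0750]
  [ 0.0500   0.6500   0.2500]
  [ 0.1200   0.1600   0.6000]
(I − A)⁻¹ = adj(I−A) / det(I−A) ≈
  [   1.0429     0.5571     0.2143]
  [   0.1429     1.8571     0.7143]
  [   0.3429     0.4571     1.7143]
First solve x = (I − A)⁻¹ d = adj(I−A)·d / det(I−A); in particular x_C = (0.0500·240 + 0.6500·260 + 0.2500·160) / 0.3500 = 221.00 / 0.3500 ≈ 631.4286.
Intermediate flow from I to C: z_IC = a_IC · x_C = 0.10 × 221.00 / 0.3500 = 22.10 / 0.3500 ≈ 63.14.

z_IC = 63.14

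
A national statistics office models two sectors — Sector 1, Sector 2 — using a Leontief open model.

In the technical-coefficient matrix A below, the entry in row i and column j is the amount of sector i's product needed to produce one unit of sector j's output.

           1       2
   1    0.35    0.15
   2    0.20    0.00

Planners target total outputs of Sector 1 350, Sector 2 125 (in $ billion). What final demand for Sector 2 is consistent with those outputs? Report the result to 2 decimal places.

d_2 = 55.00

I − A =
  [   0.65    -0.15]
  [  -0.20     1.00]
d = (I − A) x:
  d_1 = (+0.65)·350 + (-0.15)·125 = 208.75
  d_2 = (-0.20)·350 + (+1.00)·125 = 55.00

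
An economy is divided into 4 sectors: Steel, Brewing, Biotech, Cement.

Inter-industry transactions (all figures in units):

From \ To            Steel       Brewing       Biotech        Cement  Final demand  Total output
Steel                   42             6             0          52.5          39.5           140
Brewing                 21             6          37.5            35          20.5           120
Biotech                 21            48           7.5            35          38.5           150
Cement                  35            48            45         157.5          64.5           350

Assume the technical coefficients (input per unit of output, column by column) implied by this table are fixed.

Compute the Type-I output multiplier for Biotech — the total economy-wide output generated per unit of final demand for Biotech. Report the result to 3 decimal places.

m_3 = 3.877

Technical coefficients a_ij = z_ij / X_j:
  a_11 = 42/140 = 0.30, a_21 = 21/140 = 0.15, a_31 = 21/140 = 0.15, a_41 = 35/140 = 0.25
  a_12 = 6/120 = 0.05, a_22 = 6/120 = 0.05, a_32 = 48/120 = 0.40, a_42 = 48/120 = 0.40
  a_13 = 0/150 = 0.00, a_23 = 37.5/150 = 0.25, a_33 = 7.5/150 = 0.05, a_43 = 45/150 = 0.30
  a_14 = 52.5/350 = 0.15, a_24 = 35/350 = 0.10, a_34 = 35/350 = 0.10, a_44 = 157.5/350 = 0.45
I − A =
  [   0.70    -0.05     0.00    -0.15]
  [  -0.15     0.95    -0.25    -0.10]
  [  -0.15    -0.40     0.95    -0.10]
  [  -0.25    -0.40    -0.30     0.55]
Compute the cofactors C_ij = (−1)^(i+j)·(3×3 minor ij) of I−A; the adjugate is their transpose:
adj(I−A) = Cᵀ =
  [ 0.352875   0.099625   0.066125   0.126375]
  [ 0.129000   0.302375   0.114625   0.111000]
  [ 0.145125   0.181375   0.287750   0.124875]
  [ 0.333375   0.364125   0.270375   0.552750]
det(I−A) = Σ_j (I−A)_1j·C_1j = (0.70)(0.352875) + (-0.05)(0.129000) + (0.00)(0.145125) + (-0.15)(0.333375) = 0.19055625
(I − A)⁻¹ = adj(I−A) / det(I−A) ≈
  [   1.8518     0.5228     0.3470     0.6632]
  [   0.6770     1.5868     0.6015     0.5825]
  [   0.7616     0.9518     1.5101     0.6553]
  [   1.7495     1.9109     1.4189     2.9007]
The output multiplier for sector j is the column-j sum of the Leontief inverse (I − A)⁻¹ = adj(I−A) / det(I−A).
Column 3 of adj(I−A): (0.066125, 0.114625, 0.287750, 0.270375); det(I−A) = 0.19055625.
m_3 = (0.066125 + 0.114625 + 0.287750 + 0.270375) / 0.19055625 = 0.738875 / 0.19055625 ≈ 3.877.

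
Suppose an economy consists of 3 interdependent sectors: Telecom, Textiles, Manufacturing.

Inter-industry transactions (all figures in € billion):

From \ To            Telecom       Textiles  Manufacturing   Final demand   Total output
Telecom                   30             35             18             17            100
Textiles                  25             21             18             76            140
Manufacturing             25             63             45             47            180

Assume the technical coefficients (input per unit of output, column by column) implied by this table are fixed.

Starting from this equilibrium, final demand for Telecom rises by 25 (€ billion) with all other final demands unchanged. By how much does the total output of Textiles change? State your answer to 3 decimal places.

Δx_2 = 16.141

Technical coefficients a_ij = z_ij / X_j:
  a_11 = 30/100 = 0.30, a_21 = 25/100 = 0.25, a_31 = 25/100 = 0.25
  a_12 = 35/140 = 0.25, a_22 = 21/140 = 0.15, a_32 = 63/140 = 0.45
  a_13 = 18/180 = 0.10, a_23 = 18/180 = 0.10, a_33 = 45/180 = 0.25
I − A =
  [   0.70    -0.25    -0.10]
  [  -0.25     0.85    -0.10]
  [  -0.25    -0.45     0.75]
Cofactors of I−A, C_ij = (−1)^(i+j)·(minor ij) (rows/columns in the sector order above):
  C_11 = (0.85)(0.75) − (-0.10)(-0.45) = 0.5925
  C_12 = −[(-0.25)(0.75) − (-0.10)(-0.25)] = 0.2125
  C_13 = (-0.25)(-0.45) − (0.85)(-0.25) = 0.3250
  C_21 = −[(-0.25)(0.75) − (-0.10)(-0.45)] = 0.2325
  C_22 = (0.70)(0.75) − (-0.10)(-0.25) = 0.5000
  C_23 = −[(0.70)(-0.45) − (-0.25)(-0.25)] = 0.3775
  C_31 = (-0.25)(-0.10) − (-0.10)(0.85) = 0.1100
  C_32 = −[(0.70)(-0.10) − (-0.10)(-0.25)] = 0.0950
  C_33 = (0.70)(0.85) − (-0.25)(-0.25) = 0.5325
det(I−A) = Σ_j (I−A)_1j·C_1j = (0.70)(0.5925) + (-0.25)(0.2125) + (-0.10)(0.3250) = 0.329125
adj(I−A) = Cᵀ =
  [ 0.5925   0.2325   0.1100]
  [ 0.2125   0.5000   0.0950]
  [ 0.3250   0.3775   0.5325]
(I − A)⁻¹ = adj(I−A) / det(I−A) ≈
  [   1.8002     0.7064     0.3342]
  [   0.6457     1.5192     0.2886]
  [   0.9875     1.1470     1.6179]
Δx = (I − A)⁻¹ Δd with Δd having +25 in the Telecom component and 0 elsewhere.
So Δx_2 = L_21 · (+25), where L_21 = adj(I−A)_21 / det(I−A) = 0.2125 / 0.329125.
Δx_2 = 0.2125 × (+25) / 0.329125 = 5.3125 / 0.329125 ≈ 16.141.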